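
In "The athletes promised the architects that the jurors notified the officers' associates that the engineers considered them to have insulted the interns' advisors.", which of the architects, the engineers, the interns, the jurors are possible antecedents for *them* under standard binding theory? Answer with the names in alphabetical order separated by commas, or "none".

the architects, the jurors

*them* is a pronoun; Principle B requires it to be free in its binding domain — the clause headed by 'considered'.
— the architects: object of the matrix clause; c-commands the pronoun but lies outside its binding domain — allowed.
— the engineers: subject of the clause headed by 'considered'; c-commands the pronoun within its binding domain — blocked (Principle B).
— the interns: possessor inside the object DP of the clause headed by 'insulted'; is c-commanded by the pronoun; coreference would bind this R-expression — blocked (Principle C).
— the jurors: subject of the clause headed by 'notified'; c-commands the pronoun but lies outside its binding domain — allowed.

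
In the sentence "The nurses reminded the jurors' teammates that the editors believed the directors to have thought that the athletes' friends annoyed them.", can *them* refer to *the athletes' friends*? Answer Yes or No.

*them* is a pronoun; Principle B requires it to be free in its binding domain — the clause headed by 'annoyed'.
— the athletes' friends: subject of the clause headed by 'annoyed'; c-commands the pronoun within its binding domain — blocked (Principle B).

No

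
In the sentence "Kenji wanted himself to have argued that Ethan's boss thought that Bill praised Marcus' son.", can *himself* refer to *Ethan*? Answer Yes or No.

No

*himself* is a reflexive; Principle A requires it to be bound within its binding domain — the matrix clause.
— Ethan: possessor inside the subject DP of the clause headed by 'thought'; does not c-command the reflexive — cannot bind it (Principle A).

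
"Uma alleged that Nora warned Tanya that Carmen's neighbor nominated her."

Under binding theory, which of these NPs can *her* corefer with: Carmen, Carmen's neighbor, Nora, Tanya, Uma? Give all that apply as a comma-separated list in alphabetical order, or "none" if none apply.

Carmen, Nora, Tanya, Uma

*her* is a pronoun; Principle B requires it to be free in its binding domain — the clause headed by 'nominated'.
— Carmen: possessor inside the subject DP of the clause headed by 'nominated'; does not c-command the pronoun — Principle B does not apply; allowed.
— Carmen's neighbor: subject of the clause headed by 'nominated'; c-commands the pronoun within its binding domain — blocked (Principle B).
— Nora: subject of the clause headed by 'warned'; c-commands the pronoun but lies outside its binding domain — allowed.
— Tanya: object of the clause headed by 'warned'; c-commands the pronoun but lies outside its binding domain — allowed.
— Uma: subject of the matrix clause; c-commands the pronoun but lies outside its binding domain — allowed.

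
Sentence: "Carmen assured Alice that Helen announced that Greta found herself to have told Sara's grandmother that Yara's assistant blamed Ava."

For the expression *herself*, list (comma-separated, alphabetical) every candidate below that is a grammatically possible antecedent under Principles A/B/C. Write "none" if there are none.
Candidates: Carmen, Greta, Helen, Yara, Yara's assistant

*herself* is a reflexive; Principle A requires it to be bound within its binding domain — the clause headed by 'found'.
— Carmen: subject of the matrix clause; c-commands the reflexive but lies outside its binding domain — cannot bind it (Principle A).
— Greta: subject of the clause headed by 'found'; c-commands the reflexive within its binding domain — allowed (Principle A).
— Helen: subject of the clause headed by 'announced'; c-commands the reflexive but lies outside its binding domain — cannot bind it (Principle A).
— Yara: possessor inside the subject DP of the clause headed by 'blamed'; does not c-command the reflexive — cannot bind it (Principle A).
— Yara's assistant: subject of the clause headed by 'blamed'; does not c-command the reflexive — cannot bind it (Principle A).

Greta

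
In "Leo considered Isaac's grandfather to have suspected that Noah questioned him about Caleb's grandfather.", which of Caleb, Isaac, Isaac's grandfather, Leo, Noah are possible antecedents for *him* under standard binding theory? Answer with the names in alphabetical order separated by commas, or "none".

Isaac, Isaac's grandfather, Leo

*him* is a pronoun; Principle B requires it to be free in its binding domain — the clause headed by 'questioned'.
— Caleb: possessor inside the second object DP of the clause headed by 'questioned'; is c-commanded by the pronoun; coreference would bind this R-expression — blocked (Principle C).
— Isaac: possessor inside the subject DP of the clause headed by 'suspected'; does not c-command the pronoun — Principle B does not apply; allowed.
— Isaac's grandfather: subject of the clause headed by 'suspected'; c-commands the pronoun but lies outside its binding domain — allowed.
— Leo: subject of the matrix clause; c-commands the pronoun but lies outside its binding domain — allowed.
— Noah: subject of the clause headed by 'questioned'; c-commands the pronoun within its binding domain — blocked (Principle B).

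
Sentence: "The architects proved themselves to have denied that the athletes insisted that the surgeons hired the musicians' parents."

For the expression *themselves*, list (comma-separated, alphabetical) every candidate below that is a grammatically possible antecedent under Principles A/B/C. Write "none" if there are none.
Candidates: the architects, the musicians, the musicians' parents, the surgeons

the architects

*themselves* is a reflexive; Principle A requires it to be bound within its binding domain — the matrix clause.
— the architects: subject of the matrix clause; c-commands the reflexive within its binding domain — allowed (Principle A).
— the musicians: possessor inside the object DP of the clause headed by 'hired'; does not c-command the reflexive — cannot bind it (Principle A).
— the musicians' parents: object of the clause headed by 'hired'; does not c-command the reflexive — cannot bind it (Principle A).
— the surgeons: subject of the clause headed by 'hired'; does not c-command the reflexive — cannot bind it (Principle A).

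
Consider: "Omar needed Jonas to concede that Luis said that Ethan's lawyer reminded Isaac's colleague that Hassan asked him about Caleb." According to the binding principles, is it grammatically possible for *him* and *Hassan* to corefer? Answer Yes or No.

*him* is a pronoun; Principle B requires it to be free in its binding domain — the clause headed by 'asked'.
— Hassan: subject of the clause headed by 'asked'; c-commands the pronoun within its binding domain — blocked (Principle B).

No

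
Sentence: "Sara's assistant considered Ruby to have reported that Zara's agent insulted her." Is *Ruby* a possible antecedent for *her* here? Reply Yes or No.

*her* is a pronoun; Principle B requires it to be free in its binding domain — the clause headed by 'insulted'.
— Ruby: subject of the clause headed by 'reported'; c-commands the pronoun but lies outside its binding domain — allowed.

Yes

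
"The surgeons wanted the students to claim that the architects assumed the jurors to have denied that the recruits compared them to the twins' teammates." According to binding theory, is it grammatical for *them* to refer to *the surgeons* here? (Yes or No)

Yes

*the surgeons* is an R-expression; Principle C requires it to be free (not bound by any c-commanding expression).
— them: object of the clause headed by 'compared'; the pronoun does not c-command the R-expression — coreference allowed.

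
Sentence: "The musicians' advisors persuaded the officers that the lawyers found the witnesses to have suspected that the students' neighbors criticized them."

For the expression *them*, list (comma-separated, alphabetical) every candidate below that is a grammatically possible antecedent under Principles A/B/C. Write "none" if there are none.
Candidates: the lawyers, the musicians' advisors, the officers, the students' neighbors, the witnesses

the lawyers, the musicians' advisors, the officers, the witnesses

*them* is a pronoun; Principle B requires it to be free in its binding domain — the clause headed by 'criticized'.
— the lawyers: subject of the clause headed by 'found'; c-commands the pronoun but lies outside its binding domain — allowed.
— the musicians' advisors: subject of the matrix clause; c-commands the pronoun but lies outside its binding domain — allowed.
— the officers: object of the matrix clause; c-commands the pronoun but lies outside its binding domain — allowed.
— the students' neighbors: subject of the clause headed by 'criticized'; c-commands the pronoun within its binding domain — blocked (Principle B).
— the witnesses: subject of the clause headed by 'suspected'; c-commands the pronoun but lies outside its binding domain — allowed.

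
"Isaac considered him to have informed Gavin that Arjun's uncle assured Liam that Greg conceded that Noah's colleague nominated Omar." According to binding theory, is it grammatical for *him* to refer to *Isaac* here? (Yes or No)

*Isaac* is an R-expression; Principle C requires it to be free (not bound by any c-commanding expression).
— him: subject of the clause headed by 'informed'; the R-expression locally c-commands the pronoun — coreference blocked (Principle B on the pronoun).

No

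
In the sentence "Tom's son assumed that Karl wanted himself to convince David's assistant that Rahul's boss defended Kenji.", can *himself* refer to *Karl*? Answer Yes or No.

Yes

*himself* is a reflexive; Principle A requires it to be bound within its binding domain — the clause headed by 'wanted'.
— Karl: subject of the clause headed by 'wanted'; c-commands the reflexive within its binding domain — allowed (Principle A).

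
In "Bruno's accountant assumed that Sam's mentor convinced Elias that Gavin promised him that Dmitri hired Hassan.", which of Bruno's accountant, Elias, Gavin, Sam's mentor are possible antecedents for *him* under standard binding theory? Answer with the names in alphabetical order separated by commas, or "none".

Bruno's accountant, Elias, Sam's mentor

*him* is a pronoun; Principle B requires it to be free in its binding domain — the clause headed by 'promised'.
— Bruno's accountant: subject of the matrix clause; c-commands the pronoun but lies outside its binding domain — allowed.
— Elias: object of the clause headed by 'convinced'; c-commands the pronoun but lies outside its binding domain — allowed.
— Gavin: subject of the clause headed by 'promised'; c-commands the pronoun within its binding domain — blocked (Principle B).
— Sam's mentor: subject of the clause headed by 'convinced'; c-commands the pronoun but lies outside its binding domain — allowed.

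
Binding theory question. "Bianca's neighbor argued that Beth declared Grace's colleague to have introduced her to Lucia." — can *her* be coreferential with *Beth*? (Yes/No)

Yes

*her* is a pronoun; Principle B requires it to be free in its binding domain — the clause headed by 'introduced'.
— Beth: subject of the clause headed by 'declared'; c-commands the pronoun but lies outside its binding domain — allowed.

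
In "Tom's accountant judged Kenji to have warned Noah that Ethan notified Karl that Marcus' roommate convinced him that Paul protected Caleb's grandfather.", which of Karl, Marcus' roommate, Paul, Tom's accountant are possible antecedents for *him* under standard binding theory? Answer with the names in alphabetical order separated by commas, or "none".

Karl, Tom's accountant

*him* is a pronoun; Principle B requires it to be free in its binding domain — the clause headed by 'convinced'.
— Karl: object of the clause headed by 'notified'; c-commands the pronoun but lies outside its binding domain — allowed.
— Marcus' roommate: subject of the clause headed by 'convinced'; c-commands the pronoun within its binding domain — blocked (Principle B).
— Paul: subject of the clause headed by 'protected'; is c-commanded by the pronoun; coreference would bind this R-expression — blocked (Principle C).
— Tom's accountant: subject of the matrix clause; c-commands the pronoun but lies outside its binding domain — allowed.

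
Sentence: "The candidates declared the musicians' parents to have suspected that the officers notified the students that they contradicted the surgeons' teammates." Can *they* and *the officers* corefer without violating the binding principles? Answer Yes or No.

*the officers* is an R-expression; Principle C requires it to be free (not bound by any c-commanding expression).
— they: subject of the clause headed by 'contradicted'; the pronoun does not c-command the R-expression — coreference allowed.

Yes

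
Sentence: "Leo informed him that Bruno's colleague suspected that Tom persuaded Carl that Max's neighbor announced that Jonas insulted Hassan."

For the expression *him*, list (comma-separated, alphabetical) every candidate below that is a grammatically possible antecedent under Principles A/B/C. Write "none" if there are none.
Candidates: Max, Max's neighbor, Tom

*him* is a pronoun; Principle B requires it to be free in its binding domain — the matrix clause.
— Max: possessor inside the subject DP of the clause headed by 'announced'; is c-commanded by the pronoun; coreference would bind this R-expression — blocked (Principle C).
— Max's neighbor: subject of the clause headed by 'announced'; is c-commanded by the pronoun; coreference would bind this R-expression — blocked (Principle C).
— Tom: subject of the clause headed by 'persuaded'; is c-commanded by the pronoun; coreference would bind this R-expression — blocked (Principle C).

none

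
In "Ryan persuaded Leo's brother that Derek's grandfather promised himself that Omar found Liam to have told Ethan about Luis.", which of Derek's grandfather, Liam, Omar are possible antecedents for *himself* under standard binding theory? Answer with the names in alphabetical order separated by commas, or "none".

*himself* is a reflexive; Principle A requires it to be bound within its binding domain — the clause headed by 'promised'.
— Derek's grandfather: subject of the clause headed by 'promised'; c-commands the reflexive within its binding domain — allowed (Principle A).
— Liam: subject of the clause headed by 'told'; does not c-command the reflexive — cannot bind it (Principle A).
— Omar: subject of the clause headed by 'found'; does not c-command the reflexive — cannot bind it (Principle A).

Derek's grandfather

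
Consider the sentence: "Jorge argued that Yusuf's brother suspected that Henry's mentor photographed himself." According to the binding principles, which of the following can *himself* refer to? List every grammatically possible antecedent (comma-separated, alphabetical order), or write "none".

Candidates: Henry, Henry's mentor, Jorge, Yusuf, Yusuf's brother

Henry's mentor

*himself* is a reflexive; Principle A requires it to be bound within its binding domain — the clause headed by 'photographed'.
— Henry: possessor inside the subject DP of the clause headed by 'photographed'; does not c-command the reflexive — cannot bind it (Principle A).
— Henry's mentor: subject of the clause headed by 'photographed'; c-commands the reflexive within its binding domain — allowed (Principle A).
— Jorge: subject of the matrix clause; c-commands the reflexive but lies outside its binding domain — cannot bind it (Principle A).
— Yusuf: possessor inside the subject DP of the clause headed by 'suspected'; does not c-command the reflexive — cannot bind it (Principle A).
— Yusuf's brother: subject of the clause headed by 'suspected'; c-commands the reflexive but lies outside its binding domain — cannot bind it (Principle A).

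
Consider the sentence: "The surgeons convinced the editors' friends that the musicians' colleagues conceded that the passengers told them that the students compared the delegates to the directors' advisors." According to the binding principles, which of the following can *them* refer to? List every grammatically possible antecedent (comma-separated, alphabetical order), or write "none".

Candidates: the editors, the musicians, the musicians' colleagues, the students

*them* is a pronoun; Principle B requires it to be free in its binding domain — the clause headed by 'told'.
— the editors: possessor inside the object DP of the matrix clause; does not c-command the pronoun — Principle B does not apply; allowed.
— the musicians: possessor inside the subject DP of the clause headed by 'conceded'; does not c-command the pronoun — Principle B does not apply; allowed.
— the musicians' colleagues: subject of the clause headed by 'conceded'; c-commands the pronoun but lies outside its binding domain — allowed.
— the students: subject of the clause headed by 'compared'; is c-commanded by the pronoun; coreference would bind this R-expression — blocked (Principle C).

the editors, the musicians, the musicians' colleagues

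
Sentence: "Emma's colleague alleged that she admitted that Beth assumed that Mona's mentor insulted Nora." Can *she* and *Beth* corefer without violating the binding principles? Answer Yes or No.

*Beth* is an R-expression; Principle C requires it to be free (not bound by any c-commanding expression).
— she: subject of the clause headed by 'admitted'; the pronoun c-commands the R-expression — coreference blocked (Principle C).

No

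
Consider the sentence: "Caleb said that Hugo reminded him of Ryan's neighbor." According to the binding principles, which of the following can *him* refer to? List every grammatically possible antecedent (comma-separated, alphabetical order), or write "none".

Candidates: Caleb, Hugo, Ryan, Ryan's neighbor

*him* is a pronoun; Principle B requires it to be free in its binding domain — the clause headed by 'reminded'.
— Caleb: subject of the matrix clause; c-commands the pronoun but lies outside its binding domain — allowed.
— Hugo: subject of the clause headed by 'reminded'; c-commands the pronoun within its binding domain — blocked (Principle B).
— Ryan: possessor inside the second object DP of the clause headed by 'reminded'; is c-commanded by the pronoun; coreference would bind this R-expression — blocked (Principle C).
— Ryan's neighbor: second object of the clause headed by 'reminded'; is c-commanded by the pronoun; coreference would bind this R-expression — blocked (Principle C).

Caleb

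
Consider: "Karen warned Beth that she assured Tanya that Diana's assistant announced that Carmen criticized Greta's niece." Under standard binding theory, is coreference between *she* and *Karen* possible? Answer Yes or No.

*Karen* is an R-expression; Principle C requires it to be free (not bound by any c-commanding expression).
— she: subject of the clause headed by 'assured'; the pronoun does not c-command the R-expression — coreference allowed.

Yes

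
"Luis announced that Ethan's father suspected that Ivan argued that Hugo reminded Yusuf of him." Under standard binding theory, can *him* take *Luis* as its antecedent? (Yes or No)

Yes

*him* is a pronoun; Principle B requires it to be free in its binding domain — the clause headed by 'reminded'.
— Luis: subject of the matrix clause; c-commands the pronoun but lies outside its binding domain — allowed.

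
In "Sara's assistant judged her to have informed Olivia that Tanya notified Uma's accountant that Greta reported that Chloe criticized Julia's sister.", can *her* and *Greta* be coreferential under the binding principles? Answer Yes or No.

No

*Greta* is an R-expression; Principle C requires it to be free (not bound by any c-commanding expression).
— her: subject of the clause headed by 'informed'; the pronoun c-commands the R-expression — coreference blocked (Principle C).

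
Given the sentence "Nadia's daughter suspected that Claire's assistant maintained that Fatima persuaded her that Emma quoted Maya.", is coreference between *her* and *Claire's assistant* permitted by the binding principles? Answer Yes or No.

*her* is a pronoun; Principle B requires it to be free in its binding domain — the clause headed by 'persuaded'.
— Claire's assistant: subject of the clause headed by 'maintained'; c-commands the pronoun but lies outside its binding domain — allowed.

Yes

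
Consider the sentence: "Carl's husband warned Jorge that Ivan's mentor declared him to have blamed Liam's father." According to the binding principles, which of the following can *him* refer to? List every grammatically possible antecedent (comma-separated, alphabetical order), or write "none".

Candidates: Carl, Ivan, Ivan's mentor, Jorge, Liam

*him* is a pronoun; Principle B requires it to be free in its binding domain — the clause headed by 'declared'.
— Carl: possessor inside the subject DP of the matrix clause; does not c-command the pronoun — Principle B does not apply; allowed.
— Ivan: possessor inside the subject DP of the clause headed by 'declared'; does not c-command the pronoun — Principle B does not apply; allowed.
— Ivan's mentor: subject of the clause headed by 'declared'; c-commands the pronoun within its binding domain — blocked (Principle B).
— Jorge: object of the matrix clause; c-commands the pronoun but lies outside its binding domain — allowed.
— Liam: possessor inside the object DP of the clause headed by 'blamed'; is c-commanded by the pronoun; coreference would bind this R-expression — blocked (Principle C).

Carl, Ivan, Jorge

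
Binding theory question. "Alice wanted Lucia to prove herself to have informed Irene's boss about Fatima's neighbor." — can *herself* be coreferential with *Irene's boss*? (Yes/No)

No

*herself* is a reflexive; Principle A requires it to be bound within its binding domain — the clause headed by 'prove'.
— Irene's boss: object of the clause headed by 'informed'; does not c-command the reflexive — cannot bind it (Principle A).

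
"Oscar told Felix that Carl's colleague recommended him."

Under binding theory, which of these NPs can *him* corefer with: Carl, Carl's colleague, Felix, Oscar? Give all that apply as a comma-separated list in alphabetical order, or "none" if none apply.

Carl, Felix, Oscar

*him* is a pronoun; Principle B requires it to be free in its binding domain — the clause headed by 'recommended'.
— Carl: possessor inside the subject DP of the clause headed by 'recommended'; does not c-command the pronoun — Principle B does not apply; allowed.
— Carl's colleague: subject of the clause headed by 'recommended'; c-commands the pronoun within its binding domain — blocked (Principle B).
— Felix: object of the matrix clause; c-commands the pronoun but lies outside its binding domain — allowed.
— Oscar: subject of the matrix clause; c-commands the pronoun but lies outside its binding domain — allowed.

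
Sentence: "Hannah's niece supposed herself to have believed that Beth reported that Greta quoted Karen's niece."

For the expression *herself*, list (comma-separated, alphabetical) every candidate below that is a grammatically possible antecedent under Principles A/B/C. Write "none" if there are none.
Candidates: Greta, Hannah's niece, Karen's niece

Hannah's niece

*herself* is a reflexive; Principle A requires it to be bound within its binding domain — the matrix clause.
— Greta: subject of the clause headed by 'quoted'; does not c-command the reflexive — cannot bind it (Principle A).
— Hannah's niece: subject of the matrix clause; c-commands the reflexive within its binding domain — allowed (Principle A).
— Karen's niece: object of the clause headed by 'quoted'; does not c-command the reflexive — cannot bind it (Principle A).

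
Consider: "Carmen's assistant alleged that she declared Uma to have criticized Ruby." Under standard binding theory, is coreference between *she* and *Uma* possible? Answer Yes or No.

No

*Uma* is an R-expression; Principle C requires it to be free (not bound by any c-commanding expression).
— she: subject of the clause headed by 'declared'; the pronoun c-commands the R-expression — coreference blocked (Principle C).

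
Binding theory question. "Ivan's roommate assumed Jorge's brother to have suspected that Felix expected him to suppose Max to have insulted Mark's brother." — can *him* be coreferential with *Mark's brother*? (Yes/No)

*him* is a pronoun; Principle B requires it to be free in its binding domain — the clause headed by 'expected'.
— Mark's brother: object of the clause headed by 'insulted'; is c-commanded by the pronoun; coreference would bind this R-expression — blocked (Principle C).

No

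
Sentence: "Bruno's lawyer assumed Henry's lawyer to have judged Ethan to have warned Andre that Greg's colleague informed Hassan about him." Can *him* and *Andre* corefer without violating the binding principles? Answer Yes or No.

*Andre* is an R-expression; Principle C requires it to be free (not bound by any c-commanding expression).
— him: second object of the clause headed by 'informed'; the pronoun does not c-command the R-expression — coreference allowed.

Yes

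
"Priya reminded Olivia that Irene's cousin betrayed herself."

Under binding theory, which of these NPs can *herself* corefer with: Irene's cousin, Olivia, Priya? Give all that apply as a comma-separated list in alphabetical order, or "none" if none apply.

Irene's cousin

*herself* is a reflexive; Principle A requires it to be bound within its binding domain — the clause headed by 'betrayed'.
— Irene's cousin: subject of the clause headed by 'betrayed'; c-commands the reflexive within its binding domain — allowed (Principle A).
— Olivia: object of the matrix clause; c-commands the reflexive but lies outside its binding domain — cannot bind it (Principle A).
— Priya: subject of the matrix clause; c-commands the reflexive but lies outside its binding domain — cannot bind it (Principle A).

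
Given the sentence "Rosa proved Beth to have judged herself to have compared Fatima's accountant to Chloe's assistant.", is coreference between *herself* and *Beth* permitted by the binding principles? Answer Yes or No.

Yes

*herself* is a reflexive; Principle A requires it to be bound within its binding domain — the clause headed by 'judged'.
— Beth: subject of the clause headed by 'judged'; c-commands the reflexive within its binding domain — allowed (Principle A).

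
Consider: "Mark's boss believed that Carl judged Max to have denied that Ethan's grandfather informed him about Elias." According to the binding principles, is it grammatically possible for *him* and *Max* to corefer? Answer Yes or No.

Yes

*him* is a pronoun; Principle B requires it to be free in its binding domain — the clause headed by 'informed'.
— Max: subject of the clause headed by 'denied'; c-commands the pronoun but lies outside its binding domain — allowed.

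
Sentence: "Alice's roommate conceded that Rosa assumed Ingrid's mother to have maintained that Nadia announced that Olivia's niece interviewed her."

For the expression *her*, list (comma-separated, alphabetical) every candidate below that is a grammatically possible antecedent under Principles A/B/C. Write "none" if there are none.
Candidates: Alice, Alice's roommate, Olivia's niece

Alice, Alice's roommate

*her* is a pronoun; Principle B requires it to be free in its binding domain — the clause headed by 'interviewed'.
— Alice: possessor inside the subject DP of the matrix clause; does not c-command the pronoun — Principle B does not apply; allowed.
— Alice's roommate: subject of the matrix clause; c-commands the pronoun but lies outside its binding domain — allowed.
— Olivia's niece: subject of the clause headed by 'interviewed'; c-commands the pronoun within its binding domain — blocked (Principle B).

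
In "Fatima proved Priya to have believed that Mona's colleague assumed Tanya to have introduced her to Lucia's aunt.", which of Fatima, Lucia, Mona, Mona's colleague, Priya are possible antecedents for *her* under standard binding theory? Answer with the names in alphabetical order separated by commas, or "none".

Fatima, Mona, Mona's colleague, Priya

*her* is a pronoun; Principle B requires it to be free in its binding domain — the clause headed by 'introduced'.
— Fatima: subject of the matrix clause; c-commands the pronoun but lies outside its binding domain — allowed.
— Lucia: possessor inside the second object DP of the clause headed by 'introduced'; is c-commanded by the pronoun; coreference would bind this R-expression — blocked (Principle C).
— Mona: possessor inside the subject DP of the clause headed by 'assumed'; does not c-command the pronoun — Principle B does not apply; allowed.
— Mona's colleague: subject of the clause headed by 'assumed'; c-commands the pronoun but lies outside its binding domain — allowed.
— Priya: subject of the clause headed by 'believed'; c-commands the pronoun but lies outside its binding domain — allowed.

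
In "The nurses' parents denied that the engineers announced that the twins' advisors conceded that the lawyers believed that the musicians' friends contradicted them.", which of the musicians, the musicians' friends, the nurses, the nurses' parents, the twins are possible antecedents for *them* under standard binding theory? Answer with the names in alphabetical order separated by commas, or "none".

*them* is a pronoun; Principle B requires it to be free in its binding domain — the clause headed by 'contradicted'.
— the musicians: possessor inside the subject DP of the clause headed by 'contradicted'; does not c-command the pronoun — Principle B does not apply; allowed.
— the musicians' friends: subject of the clause headed by 'contradicted'; c-commands the pronoun within its binding domain — blocked (Principle B).
— the nurses: possessor inside the subject DP of the matrix clause; does not c-command the pronoun — Principle B does not apply; allowed.
— the nurses' parents: subject of the matrix clause; c-commands the pronoun but lies outside its binding domain — allowed.
— the twins: possessor inside the subject DP of the clause headed by 'conceded'; does not c-command the pronoun — Principle B does not apply; allowed.

the musicians, the nurses, the nurses' parents, the twins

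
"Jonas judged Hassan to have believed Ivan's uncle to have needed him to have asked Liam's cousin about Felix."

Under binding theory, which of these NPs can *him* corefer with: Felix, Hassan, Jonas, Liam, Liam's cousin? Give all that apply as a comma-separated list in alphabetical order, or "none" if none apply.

*him* is a pronoun; Principle B requires it to be free in its binding domain — the clause headed by 'needed'.
— Felix: second object of the clause headed by 'asked'; is c-commanded by the pronoun; coreference would bind this R-expression — blocked (Principle C).
— Hassan: subject of the clause headed by 'believed'; c-commands the pronoun but lies outside its binding domain — allowed.
— Jonas: subject of the matrix clause; c-commands the pronoun but lies outside its binding domain — allowed.
— Liam: possessor inside the object DP of the clause headed by 'asked'; is c-commanded by the pronoun; coreference would bind this R-expression — blocked (Principle C).
— Liam's cousin: object of the clause headed by 'asked'; is c-commanded by the pronoun; coreference would bind this R-expression — blocked (Principle C).

Hassan, Jonas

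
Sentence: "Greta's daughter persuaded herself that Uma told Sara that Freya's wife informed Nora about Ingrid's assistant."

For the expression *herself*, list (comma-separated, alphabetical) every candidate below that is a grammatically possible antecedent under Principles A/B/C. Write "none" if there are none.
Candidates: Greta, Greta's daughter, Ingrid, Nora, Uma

*herself* is a reflexive; Principle A requires it to be bound within its binding domain — the matrix clause.
— Greta: possessor inside the subject DP of the matrix clause; does not c-command the reflexive — cannot bind it (Principle A).
— Greta's daughter: subject of the matrix clause; c-commands the reflexive within its binding domain — allowed (Principle A).
— Ingrid: possessor inside the second object DP of the clause headed by 'informed'; does not c-command the reflexive — cannot bind it (Principle A).
— Nora: object of the clause headed by 'informed'; does not c-command the reflexive — cannot bind it (Principle A).
— Uma: subject of the clause headed by 'told'; does not c-command the reflexive — cannot bind it (Principle A).

Greta's daughter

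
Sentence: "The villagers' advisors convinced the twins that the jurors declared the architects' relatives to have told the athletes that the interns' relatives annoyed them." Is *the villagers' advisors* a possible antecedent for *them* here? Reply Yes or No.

Yes

*them* is a pronoun; Principle B requires it to be free in its binding domain — the clause headed by 'annoyed'.
— the villagers' advisors: subject of the matrix clause; c-commands the pronoun but lies outside its binding domain — allowed.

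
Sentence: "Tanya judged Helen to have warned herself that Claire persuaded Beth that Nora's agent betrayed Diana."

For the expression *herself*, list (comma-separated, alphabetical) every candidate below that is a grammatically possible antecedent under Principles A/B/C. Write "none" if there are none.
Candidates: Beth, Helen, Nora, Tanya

Helen

*herself* is a reflexive; Principle A requires it to be bound within its binding domain — the clause headed by 'warned'.
— Beth: object of the clause headed by 'persuaded'; does not c-command the reflexive — cannot bind it (Principle A).
— Helen: subject of the clause headed by 'warned'; c-commands the reflexive within its binding domain — allowed (Principle A).
— Nora: possessor inside the subject DP of the clause headed by 'betrayed'; does not c-command the reflexive — cannot bind it (Principle A).
— Tanya: subject of the matrix clause; c-commands the reflexive but lies outside its binding domain — cannot bind it (Principle A).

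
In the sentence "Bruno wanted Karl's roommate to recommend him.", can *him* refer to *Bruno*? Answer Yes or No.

*him* is a pronoun; Principle B requires it to be free in its binding domain — the clause headed by 'recommend'.
— Bruno: subject of the matrix clause; c-commands the pronoun but lies outside its binding domain — allowed.

Yes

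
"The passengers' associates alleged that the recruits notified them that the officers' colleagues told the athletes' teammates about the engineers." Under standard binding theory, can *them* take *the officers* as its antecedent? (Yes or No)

No

*them* is a pronoun; Principle B requires it to be free in its binding domain — the clause headed by 'notified'.
— the officers: possessor inside the subject DP of the clause headed by 'told'; is c-commanded by the pronoun; coreference would bind this R-expression — blocked (Principle C).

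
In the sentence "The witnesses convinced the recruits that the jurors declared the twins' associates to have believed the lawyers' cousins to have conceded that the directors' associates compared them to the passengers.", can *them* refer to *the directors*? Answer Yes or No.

Yes

*them* is a pronoun; Principle B requires it to be free in its binding domain — the clause headed by 'compared'.
— the directors: possessor inside the subject DP of the clause headed by 'compared'; does not c-command the pronoun — Principle B does not apply; allowed.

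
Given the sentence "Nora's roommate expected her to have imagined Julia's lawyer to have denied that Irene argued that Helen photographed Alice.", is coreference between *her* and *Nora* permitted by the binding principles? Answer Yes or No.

*her* is a pronoun; Principle B requires it to be free in its binding domain — the matrix clause.
— Nora: possessor inside the subject DP of the matrix clause; does not c-command the pronoun — Principle B does not apply; allowed.

Yes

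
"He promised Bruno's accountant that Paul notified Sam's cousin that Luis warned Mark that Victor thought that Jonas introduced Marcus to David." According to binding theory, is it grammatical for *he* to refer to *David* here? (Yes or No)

No

*David* is an R-expression; Principle C requires it to be free (not bound by any c-commanding expression).
— he: subject of the matrix clause; the pronoun c-commands the R-expression — coreference blocked (Principle C).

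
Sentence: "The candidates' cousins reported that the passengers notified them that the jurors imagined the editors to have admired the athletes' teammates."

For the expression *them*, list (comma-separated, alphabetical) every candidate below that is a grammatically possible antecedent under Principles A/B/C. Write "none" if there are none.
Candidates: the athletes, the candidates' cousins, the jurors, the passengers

the candidates' cousins

*them* is a pronoun; Principle B requires it to be free in its binding domain — the clause headed by 'notified'.
— the athletes: possessor inside the object DP of the clause headed by 'admired'; is c-commanded by the pronoun; coreference would bind this R-expression — blocked (Principle C).
— the candidates' cousins: subject of the matrix clause; c-commands the pronoun but lies outside its binding domain — allowed.
— the jurors: subject of the clause headed by 'imagined'; is c-commanded by the pronoun; coreference would bind this R-expression — blocked (Principle C).
— the passengers: subject of the clause headed by 'notified'; c-commands the pronoun within its binding domain — blocked (Principle B).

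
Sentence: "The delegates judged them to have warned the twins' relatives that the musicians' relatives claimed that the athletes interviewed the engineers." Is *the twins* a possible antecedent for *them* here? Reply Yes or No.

No

*them* is a pronoun; Principle B requires it to be free in its binding domain — the matrix clause.
— the twins: possessor inside the object DP of the clause headed by 'warned'; is c-commanded by the pronoun; coreference would bind this R-expression — blocked (Principle C).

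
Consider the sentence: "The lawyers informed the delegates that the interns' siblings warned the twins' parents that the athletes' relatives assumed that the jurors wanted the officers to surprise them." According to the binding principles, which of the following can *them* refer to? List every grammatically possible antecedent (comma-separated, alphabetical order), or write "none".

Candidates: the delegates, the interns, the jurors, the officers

the delegates, the interns, the jurors

*them* is a pronoun; Principle B requires it to be free in its binding domain — the clause headed by 'surprise'.
— the delegates: object of the matrix clause; c-commands the pronoun but lies outside its binding domain — allowed.
— the interns: possessor inside the subject DP of the clause headed by 'warned'; does not c-command the pronoun — Principle B does not apply; allowed.
— the jurors: subject of the clause headed by 'wanted'; c-commands the pronoun but lies outside its binding domain — allowed.
— the officers: subject of the clause headed by 'surprise'; c-commands the pronoun within its binding domain — blocked (Principle B).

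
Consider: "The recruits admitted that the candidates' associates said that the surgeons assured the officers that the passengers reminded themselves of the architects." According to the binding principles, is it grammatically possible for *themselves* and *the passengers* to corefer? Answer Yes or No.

Yes

*themselves* is a reflexive; Principle A requires it to be bound within its binding domain — the clause headed by 'reminded'.
— the passengers: subject of the clause headed by 'reminded'; c-commands the reflexive within its binding domain — allowed (Principle A).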